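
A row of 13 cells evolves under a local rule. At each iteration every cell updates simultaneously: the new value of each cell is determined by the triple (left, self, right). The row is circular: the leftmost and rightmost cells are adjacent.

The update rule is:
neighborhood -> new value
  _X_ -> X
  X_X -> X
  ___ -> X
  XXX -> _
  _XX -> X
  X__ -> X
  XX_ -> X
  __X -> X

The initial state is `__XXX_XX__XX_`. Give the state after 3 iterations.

XXX_XXXXXXXXX

XXX_XXXXXXXXX
__XXX________
XXX_XXXXXXXXX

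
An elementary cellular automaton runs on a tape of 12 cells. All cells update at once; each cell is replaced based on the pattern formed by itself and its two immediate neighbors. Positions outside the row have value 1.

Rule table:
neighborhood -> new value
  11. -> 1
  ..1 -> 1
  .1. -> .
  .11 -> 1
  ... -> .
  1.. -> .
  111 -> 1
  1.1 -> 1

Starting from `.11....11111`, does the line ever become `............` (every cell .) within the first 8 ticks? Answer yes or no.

111...111111
111..1111111
111.11111111
111111111111
111111111111  (fixed point — unchanged through tick 8)
tick 8 is 111111111111, still not uniform .

no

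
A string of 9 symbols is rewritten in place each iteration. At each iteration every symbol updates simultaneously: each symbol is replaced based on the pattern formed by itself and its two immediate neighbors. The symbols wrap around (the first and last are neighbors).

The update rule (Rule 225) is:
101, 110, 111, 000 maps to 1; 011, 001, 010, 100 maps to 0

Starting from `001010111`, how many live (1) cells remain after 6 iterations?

3

iteration 1: 000101011
iteration 2: 010010101
iteration 3: 100001010
iteration 4: 001100101
iteration 5: 000100010
iteration 6: 110001000
count of 1: 3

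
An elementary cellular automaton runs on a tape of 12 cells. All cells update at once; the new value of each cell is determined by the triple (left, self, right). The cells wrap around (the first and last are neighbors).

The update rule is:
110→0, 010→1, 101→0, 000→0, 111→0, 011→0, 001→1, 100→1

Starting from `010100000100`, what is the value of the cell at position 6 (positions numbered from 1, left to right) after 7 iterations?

1

110110001110
000001010000
000011011000
000100000100
001110001110
010001010001
011011011011
position 6 holds 1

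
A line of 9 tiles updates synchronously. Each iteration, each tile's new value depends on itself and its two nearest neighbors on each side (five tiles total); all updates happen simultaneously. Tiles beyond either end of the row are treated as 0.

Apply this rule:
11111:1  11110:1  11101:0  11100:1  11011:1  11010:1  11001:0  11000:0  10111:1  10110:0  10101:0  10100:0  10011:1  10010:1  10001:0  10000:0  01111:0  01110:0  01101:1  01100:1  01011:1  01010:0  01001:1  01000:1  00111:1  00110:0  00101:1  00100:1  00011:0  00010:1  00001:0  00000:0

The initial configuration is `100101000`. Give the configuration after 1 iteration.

111100100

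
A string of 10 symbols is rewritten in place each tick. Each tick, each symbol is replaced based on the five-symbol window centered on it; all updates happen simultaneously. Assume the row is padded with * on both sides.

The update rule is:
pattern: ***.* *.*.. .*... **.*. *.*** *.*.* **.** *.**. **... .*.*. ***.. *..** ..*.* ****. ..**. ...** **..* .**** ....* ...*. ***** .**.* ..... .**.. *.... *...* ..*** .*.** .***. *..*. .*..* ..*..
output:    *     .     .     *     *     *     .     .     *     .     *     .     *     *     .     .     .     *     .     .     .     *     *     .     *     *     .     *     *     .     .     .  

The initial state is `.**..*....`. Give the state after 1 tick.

.......*..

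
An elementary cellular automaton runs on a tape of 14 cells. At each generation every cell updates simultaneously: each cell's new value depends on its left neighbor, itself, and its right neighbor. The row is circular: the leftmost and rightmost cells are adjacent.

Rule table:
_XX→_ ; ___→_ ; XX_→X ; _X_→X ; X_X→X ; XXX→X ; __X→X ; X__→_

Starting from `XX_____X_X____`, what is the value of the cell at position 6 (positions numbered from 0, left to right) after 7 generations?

X

_X____XXXX___X
XX___X_XXX__XX
XX__XXX_XX_X_X
XX_X_XXX_XXXX_
_XXXX_XXX_XXXX
X_XXXX_XXX_XXX
XX_XXXX_XXX_XX
position 6 holds X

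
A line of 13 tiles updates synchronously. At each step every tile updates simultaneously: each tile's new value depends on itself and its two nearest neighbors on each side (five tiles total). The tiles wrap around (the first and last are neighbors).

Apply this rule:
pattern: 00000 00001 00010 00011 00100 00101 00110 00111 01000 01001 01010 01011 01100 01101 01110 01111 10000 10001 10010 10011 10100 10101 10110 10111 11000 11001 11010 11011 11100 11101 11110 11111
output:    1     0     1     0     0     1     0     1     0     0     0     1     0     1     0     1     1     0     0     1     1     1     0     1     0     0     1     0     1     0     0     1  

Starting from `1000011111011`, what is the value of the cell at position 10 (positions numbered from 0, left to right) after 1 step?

0

1010011100010
position 10 holds 0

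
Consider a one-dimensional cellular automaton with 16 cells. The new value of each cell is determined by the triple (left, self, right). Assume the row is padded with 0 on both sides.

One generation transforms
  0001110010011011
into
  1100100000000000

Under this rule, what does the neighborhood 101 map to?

At position 13 the neighborhood is 101; the next row has 0 there.

0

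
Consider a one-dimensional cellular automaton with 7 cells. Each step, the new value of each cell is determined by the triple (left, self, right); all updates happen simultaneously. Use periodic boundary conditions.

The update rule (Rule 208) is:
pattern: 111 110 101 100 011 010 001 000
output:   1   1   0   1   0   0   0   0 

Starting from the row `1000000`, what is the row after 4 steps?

step 1: 0100000
step 2: 0010000
step 3: 0001000
step 4: 0000100

0000100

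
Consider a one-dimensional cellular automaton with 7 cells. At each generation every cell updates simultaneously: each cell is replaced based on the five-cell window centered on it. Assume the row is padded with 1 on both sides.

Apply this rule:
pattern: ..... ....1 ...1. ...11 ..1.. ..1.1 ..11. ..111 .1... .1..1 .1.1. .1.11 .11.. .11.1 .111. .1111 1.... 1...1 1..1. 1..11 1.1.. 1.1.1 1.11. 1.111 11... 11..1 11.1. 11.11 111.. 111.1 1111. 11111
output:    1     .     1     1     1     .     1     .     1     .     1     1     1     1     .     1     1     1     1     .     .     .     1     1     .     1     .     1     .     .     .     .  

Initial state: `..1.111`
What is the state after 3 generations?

1.111..

generation 1: 11.111.
generation 2: ..11..1
generation 3: 1.111..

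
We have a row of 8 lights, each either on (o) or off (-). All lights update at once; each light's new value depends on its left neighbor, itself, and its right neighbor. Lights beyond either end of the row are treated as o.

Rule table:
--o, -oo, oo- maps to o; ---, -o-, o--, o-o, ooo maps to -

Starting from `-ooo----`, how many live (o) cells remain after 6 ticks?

tick 1: -o-o---o
tick 2: ------oo
tick 3: -----oo-
tick 4: ----ooo-
tick 5: ---oo-o-
tick 6: --ooo---
count of o: 3

3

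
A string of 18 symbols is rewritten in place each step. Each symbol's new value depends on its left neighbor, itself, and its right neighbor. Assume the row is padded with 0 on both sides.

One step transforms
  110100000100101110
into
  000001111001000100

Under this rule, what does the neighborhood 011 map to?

At position 0 the neighborhood is 011; the next row has 0 there.

0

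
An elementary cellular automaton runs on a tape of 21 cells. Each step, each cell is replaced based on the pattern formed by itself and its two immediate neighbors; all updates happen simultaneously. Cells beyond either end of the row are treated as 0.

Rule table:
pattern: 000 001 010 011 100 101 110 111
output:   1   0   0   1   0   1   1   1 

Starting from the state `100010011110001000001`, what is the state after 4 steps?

001000011110100011100
100011011111001011101
001011111111000111110
100111111111010111110

100111111111010111110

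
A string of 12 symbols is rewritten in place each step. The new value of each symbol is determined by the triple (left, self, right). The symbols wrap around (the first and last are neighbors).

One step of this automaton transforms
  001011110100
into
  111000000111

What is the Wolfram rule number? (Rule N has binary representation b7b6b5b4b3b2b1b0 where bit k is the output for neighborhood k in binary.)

23

position 5: 111 → 0  (bit 7 = 0)
position 7: 110 → 0  (bit 6 = 0)
position 3: 101 → 0  (bit 5 = 0)
position 10: 100 → 1  (bit 4 = 1)
position 4: 011 → 0  (bit 3 = 0)
position 2: 010 → 1  (bit 2 = 1)
position 1: 001 → 1  (bit 1 = 1)
position 0: 000 → 1  (bit 0 = 1)
bits b7..b0 = 00010111 = 23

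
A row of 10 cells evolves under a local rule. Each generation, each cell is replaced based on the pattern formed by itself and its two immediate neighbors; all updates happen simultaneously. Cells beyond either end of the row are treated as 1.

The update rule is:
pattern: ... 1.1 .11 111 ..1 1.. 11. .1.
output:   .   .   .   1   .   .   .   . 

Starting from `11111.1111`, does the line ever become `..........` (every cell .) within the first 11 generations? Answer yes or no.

generation 1: 1111...111
generation 2: 111.....11
generation 3: 11.......1
generation 4: 1.........
generation 5: ..........
all cells are . at generation 5

yes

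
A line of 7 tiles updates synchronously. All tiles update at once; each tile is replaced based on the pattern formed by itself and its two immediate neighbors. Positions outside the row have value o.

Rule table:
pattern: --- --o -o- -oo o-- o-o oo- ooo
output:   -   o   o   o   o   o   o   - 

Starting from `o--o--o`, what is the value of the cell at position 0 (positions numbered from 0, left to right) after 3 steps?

o

step 1: ooooooo
step 2: -------
step 3: o-----o
position 0 holds o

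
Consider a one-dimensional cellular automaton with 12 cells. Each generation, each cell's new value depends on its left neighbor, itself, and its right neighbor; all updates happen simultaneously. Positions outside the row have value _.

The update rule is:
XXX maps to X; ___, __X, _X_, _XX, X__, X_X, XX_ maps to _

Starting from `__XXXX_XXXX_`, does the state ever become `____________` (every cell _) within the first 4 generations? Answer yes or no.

___XX___XX__
____________
all cells are _ at generation 2

yes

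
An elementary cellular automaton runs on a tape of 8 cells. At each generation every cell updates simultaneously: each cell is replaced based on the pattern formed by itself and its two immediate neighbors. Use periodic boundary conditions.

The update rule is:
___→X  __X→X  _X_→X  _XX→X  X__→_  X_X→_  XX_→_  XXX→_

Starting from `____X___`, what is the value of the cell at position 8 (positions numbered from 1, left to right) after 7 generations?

generation 1: XXXXX_XX
generation 2: ______X_
generation 3: XXXXXXX_
generation 4: X_______
generation 5: X_XXXXXX
generation 6: __X_____
generation 7: XXX_XXXX
position 8 holds X

X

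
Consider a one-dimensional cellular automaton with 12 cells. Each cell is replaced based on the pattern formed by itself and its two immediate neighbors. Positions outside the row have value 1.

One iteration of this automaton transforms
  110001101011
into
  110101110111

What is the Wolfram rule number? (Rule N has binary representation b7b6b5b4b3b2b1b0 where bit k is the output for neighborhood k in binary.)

233

position 0: 111 → 1  (bit 7 = 1)
position 1: 110 → 1  (bit 6 = 1)
position 7: 101 → 1  (bit 5 = 1)
position 2: 100 → 0  (bit 4 = 0)
position 5: 011 → 1  (bit 3 = 1)
position 8: 010 → 0  (bit 2 = 0)
position 4: 001 → 0  (bit 1 = 0)
position 3: 000 → 1  (bit 0 = 1)
bits b7..b0 = 11101001 = 233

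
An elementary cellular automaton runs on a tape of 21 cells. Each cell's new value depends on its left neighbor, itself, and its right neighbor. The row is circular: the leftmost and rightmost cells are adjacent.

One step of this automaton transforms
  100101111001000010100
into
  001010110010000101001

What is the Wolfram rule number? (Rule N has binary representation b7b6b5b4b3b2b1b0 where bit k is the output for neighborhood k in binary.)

162

position 6: 111 → 1  (bit 7 = 1)
position 8: 110 → 0  (bit 6 = 0)
position 4: 101 → 1  (bit 5 = 1)
position 1: 100 → 0  (bit 4 = 0)
position 5: 011 → 0  (bit 3 = 0)
position 0: 010 → 0  (bit 2 = 0)
position 2: 001 → 1  (bit 1 = 1)
position 13: 000 → 0  (bit 0 = 0)
bits b7..b0 = 10100010 = 162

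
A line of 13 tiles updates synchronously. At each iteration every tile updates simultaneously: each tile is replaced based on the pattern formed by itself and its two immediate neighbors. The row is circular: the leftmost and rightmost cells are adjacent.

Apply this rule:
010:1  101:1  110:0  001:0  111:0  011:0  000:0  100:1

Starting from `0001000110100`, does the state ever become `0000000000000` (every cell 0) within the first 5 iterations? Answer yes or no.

no

0001100001110
0000010000001
1000011000001
0100000100000
0110000110000
iteration 5 is 0110000110000, still not uniform 0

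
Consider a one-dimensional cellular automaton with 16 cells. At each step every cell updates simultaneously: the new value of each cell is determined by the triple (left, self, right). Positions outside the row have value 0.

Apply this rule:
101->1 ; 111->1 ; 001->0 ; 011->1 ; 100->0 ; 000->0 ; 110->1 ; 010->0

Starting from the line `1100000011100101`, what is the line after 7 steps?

1100000011100000

1100000011100010
1100000011100000
1100000011100000  (fixed point — unchanged through step 7)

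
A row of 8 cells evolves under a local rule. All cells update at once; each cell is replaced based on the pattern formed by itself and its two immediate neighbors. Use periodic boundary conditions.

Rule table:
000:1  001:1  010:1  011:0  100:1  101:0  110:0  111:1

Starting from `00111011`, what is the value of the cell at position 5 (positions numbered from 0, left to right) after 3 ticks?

1

tick 1: 11010000
tick 2: 00011111
tick 3: 11101110
position 5 holds 1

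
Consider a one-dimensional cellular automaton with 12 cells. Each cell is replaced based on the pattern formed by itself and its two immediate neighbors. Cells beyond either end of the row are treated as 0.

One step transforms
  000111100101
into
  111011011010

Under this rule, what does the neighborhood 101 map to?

At position 10 the neighborhood is 101; the next row has 1 there.

1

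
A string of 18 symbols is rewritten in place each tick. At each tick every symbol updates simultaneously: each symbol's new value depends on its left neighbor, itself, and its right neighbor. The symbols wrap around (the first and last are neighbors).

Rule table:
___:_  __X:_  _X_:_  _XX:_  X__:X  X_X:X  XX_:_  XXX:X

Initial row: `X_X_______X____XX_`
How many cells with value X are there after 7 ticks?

tick 1: _X_X_______X_____X
tick 2: X_X_X_______X_____
tick 3: _X_X_X_______X____
tick 4: __X_X_X_______X___
tick 5: ___X_X_X_______X__
tick 6: ____X_X_X_______X_
tick 7: _____X_X_X_______X
count of X: 4

4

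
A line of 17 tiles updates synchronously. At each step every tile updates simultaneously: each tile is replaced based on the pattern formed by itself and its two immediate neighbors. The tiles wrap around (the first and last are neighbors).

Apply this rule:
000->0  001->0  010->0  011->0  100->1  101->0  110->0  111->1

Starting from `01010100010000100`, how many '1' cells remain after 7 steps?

3

step 1: 00000010001000010
step 2: 00000001000100001
step 3: 10000000100010000
step 4: 01000000010001000
step 5: 00100000001000100
step 6: 00010000000100010
step 7: 00001000000010001
count of 1: 3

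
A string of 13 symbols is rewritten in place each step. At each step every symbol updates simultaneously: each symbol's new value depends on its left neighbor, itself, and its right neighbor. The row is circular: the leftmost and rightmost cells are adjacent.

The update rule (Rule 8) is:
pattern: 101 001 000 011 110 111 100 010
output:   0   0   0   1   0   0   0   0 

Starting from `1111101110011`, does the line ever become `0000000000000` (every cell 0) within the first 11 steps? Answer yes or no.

yes

step 1: 0000001000010
step 2: 0000000000000
all cells are 0 at step 2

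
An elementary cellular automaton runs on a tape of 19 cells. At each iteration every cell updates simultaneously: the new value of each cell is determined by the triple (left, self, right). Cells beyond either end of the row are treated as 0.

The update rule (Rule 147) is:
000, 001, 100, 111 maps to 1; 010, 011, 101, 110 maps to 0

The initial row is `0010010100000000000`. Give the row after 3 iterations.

iteration 1: 1101100011111111111
iteration 2: 0000011101111111110
iteration 3: 1111101000111111101

1111101000111111101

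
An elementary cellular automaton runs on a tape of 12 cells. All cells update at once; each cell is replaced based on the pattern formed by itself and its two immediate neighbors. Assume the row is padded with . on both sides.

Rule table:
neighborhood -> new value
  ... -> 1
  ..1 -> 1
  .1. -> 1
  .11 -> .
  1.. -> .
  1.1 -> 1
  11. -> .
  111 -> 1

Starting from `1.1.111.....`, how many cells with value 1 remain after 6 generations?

1111.1..1111
.11.11.1.11.
1..1..111...
1.11.1.1..11
11..1111.1..
...1.11.11.1
count of 1: 6

6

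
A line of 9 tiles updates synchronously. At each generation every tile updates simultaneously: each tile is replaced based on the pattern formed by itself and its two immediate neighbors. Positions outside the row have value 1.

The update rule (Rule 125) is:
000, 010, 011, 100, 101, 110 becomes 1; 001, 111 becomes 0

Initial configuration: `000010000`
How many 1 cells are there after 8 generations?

generation 1: 111011110
generation 2: 001110011
generation 3: 101011010
generation 4: 111111111
generation 5: 000000000
generation 6: 111111110
generation 7: 000000011
generation 8: 111111010
count of 1: 7

7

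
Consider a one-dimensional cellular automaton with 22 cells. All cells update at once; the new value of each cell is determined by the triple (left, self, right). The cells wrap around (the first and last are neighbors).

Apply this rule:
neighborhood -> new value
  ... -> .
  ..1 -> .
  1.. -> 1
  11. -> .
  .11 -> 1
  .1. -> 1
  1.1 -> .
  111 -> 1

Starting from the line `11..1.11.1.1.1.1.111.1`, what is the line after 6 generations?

1.1.1.1..1.1.1.1.11..1
..1.1.11.1.1.1.1.1.1.1
1.1.1.1..1.1.1.1.1.1.1
..1.1.11.1.1.1.1.1.1.1  (repeats generation 2; period 2)
generation 6: ..1.1.11.1.1.1.1.1.1.1

..1.1.11.1.1.1.1.1.1.1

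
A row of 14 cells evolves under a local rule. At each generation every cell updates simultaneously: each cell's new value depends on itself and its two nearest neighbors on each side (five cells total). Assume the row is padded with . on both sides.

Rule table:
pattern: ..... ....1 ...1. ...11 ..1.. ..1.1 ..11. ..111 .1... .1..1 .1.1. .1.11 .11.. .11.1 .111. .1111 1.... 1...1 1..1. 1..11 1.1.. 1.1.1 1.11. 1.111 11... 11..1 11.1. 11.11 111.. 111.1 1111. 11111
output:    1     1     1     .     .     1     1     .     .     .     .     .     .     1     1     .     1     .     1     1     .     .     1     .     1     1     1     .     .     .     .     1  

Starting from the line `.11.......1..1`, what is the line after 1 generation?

.1.1111111..1.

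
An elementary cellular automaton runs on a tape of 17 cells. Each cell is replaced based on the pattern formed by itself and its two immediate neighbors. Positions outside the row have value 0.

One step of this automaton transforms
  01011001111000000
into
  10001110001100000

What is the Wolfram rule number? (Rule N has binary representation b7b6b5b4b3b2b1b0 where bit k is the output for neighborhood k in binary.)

82

position 8: 111 → 0  (bit 7 = 0)
position 4: 110 → 1  (bit 6 = 1)
position 2: 101 → 0  (bit 5 = 0)
position 5: 100 → 1  (bit 4 = 1)
position 3: 011 → 0  (bit 3 = 0)
position 1: 010 → 0  (bit 2 = 0)
position 0: 001 → 1  (bit 1 = 1)
position 12: 000 → 0  (bit 0 = 0)
bits b7..b0 = 01010010 = 82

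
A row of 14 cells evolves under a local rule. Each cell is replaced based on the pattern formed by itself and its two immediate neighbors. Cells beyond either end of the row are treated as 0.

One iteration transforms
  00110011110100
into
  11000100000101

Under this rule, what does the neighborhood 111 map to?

At position 7 the neighborhood is 111; the next row has 0 there.

0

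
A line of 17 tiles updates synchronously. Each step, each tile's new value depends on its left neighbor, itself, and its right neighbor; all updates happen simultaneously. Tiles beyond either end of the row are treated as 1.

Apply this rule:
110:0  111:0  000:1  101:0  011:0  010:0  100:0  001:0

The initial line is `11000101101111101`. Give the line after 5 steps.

00010000000000000

00010000000000000
01000111111111110
00010000000000000  (repeats step 1; period 2)
step 5: 00010000000000000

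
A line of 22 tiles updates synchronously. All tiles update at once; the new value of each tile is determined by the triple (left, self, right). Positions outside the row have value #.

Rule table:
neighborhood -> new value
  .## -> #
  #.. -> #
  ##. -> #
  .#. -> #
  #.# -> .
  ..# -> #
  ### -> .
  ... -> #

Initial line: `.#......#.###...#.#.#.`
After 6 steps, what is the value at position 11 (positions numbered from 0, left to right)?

.########.#.#####.#.#.
.#......#.#.#...#.#.#.
.########.#.#####.#.#.  (repeats step 1; period 2)
step 6: .#......#.#.#...#.#.#.
position 11 holds .

.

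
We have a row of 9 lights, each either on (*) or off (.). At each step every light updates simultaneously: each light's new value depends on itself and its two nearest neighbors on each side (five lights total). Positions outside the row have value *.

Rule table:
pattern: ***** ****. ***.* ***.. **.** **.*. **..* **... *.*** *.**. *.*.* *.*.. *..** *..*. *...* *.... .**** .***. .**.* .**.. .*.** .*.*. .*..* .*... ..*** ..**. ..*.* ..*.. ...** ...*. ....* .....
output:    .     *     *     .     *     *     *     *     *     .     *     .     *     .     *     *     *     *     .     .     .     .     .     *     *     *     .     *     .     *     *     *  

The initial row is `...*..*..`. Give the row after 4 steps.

.***.*.**

****..*.*
..*.*...*
*....**.*
.***.*.**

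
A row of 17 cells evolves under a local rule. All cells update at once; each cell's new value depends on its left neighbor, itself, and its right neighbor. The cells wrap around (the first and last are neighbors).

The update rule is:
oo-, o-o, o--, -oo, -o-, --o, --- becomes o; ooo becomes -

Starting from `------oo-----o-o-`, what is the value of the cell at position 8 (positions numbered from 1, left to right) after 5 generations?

o

generation 1: ooooooooooooooooo
generation 2: -----------------
generation 3: ooooooooooooooooo  (repeats generation 1; period 2)
generation 5: ooooooooooooooooo
position 8 holds o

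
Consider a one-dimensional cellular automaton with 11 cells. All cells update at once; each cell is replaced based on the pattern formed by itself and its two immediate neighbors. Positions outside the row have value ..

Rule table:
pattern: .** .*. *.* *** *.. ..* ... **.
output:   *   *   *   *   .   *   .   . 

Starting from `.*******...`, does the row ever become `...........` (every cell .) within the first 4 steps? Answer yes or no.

no

*******....
******.....
*****......
****.......
step 4 is ****......., still not uniform .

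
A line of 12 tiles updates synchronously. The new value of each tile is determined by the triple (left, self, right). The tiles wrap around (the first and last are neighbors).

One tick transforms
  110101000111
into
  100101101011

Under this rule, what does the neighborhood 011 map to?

0

At position 9 the neighborhood is 011; the next row has 0 there.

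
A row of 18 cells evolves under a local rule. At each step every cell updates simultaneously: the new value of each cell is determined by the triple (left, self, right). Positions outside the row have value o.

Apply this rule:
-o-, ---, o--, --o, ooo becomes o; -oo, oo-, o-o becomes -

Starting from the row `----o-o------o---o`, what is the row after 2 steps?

step 1: ooooo-ooooooooooo-
step 2: oooo---ooooooooo--

oooo---ooooooooo--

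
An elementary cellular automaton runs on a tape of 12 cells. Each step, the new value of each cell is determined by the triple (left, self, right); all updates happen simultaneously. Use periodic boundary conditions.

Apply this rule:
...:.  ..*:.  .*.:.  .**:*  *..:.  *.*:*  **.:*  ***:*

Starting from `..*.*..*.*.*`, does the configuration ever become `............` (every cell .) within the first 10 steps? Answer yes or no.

yes

...*....*.*.
.........*..
............
all cells are . at step 3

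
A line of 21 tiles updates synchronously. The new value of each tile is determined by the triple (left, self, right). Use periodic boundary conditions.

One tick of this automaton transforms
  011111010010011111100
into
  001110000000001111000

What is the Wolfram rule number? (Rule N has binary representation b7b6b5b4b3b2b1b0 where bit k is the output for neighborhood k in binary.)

position 2: 111 → 1  (bit 7 = 1)
position 5: 110 → 0  (bit 6 = 0)
position 6: 101 → 0  (bit 5 = 0)
position 8: 100 → 0  (bit 4 = 0)
position 1: 011 → 0  (bit 3 = 0)
position 7: 010 → 0  (bit 2 = 0)
position 0: 001 → 0  (bit 1 = 0)
position 20: 000 → 0  (bit 0 = 0)
bits b7..b0 = 10000000 = 128

128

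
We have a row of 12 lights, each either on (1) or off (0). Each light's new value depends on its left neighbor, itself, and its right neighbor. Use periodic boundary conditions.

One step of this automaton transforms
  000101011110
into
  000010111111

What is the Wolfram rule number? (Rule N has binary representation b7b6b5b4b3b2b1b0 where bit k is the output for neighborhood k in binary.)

position 8: 111 → 1  (bit 7 = 1)
position 10: 110 → 1  (bit 6 = 1)
position 4: 101 → 1  (bit 5 = 1)
position 11: 100 → 1  (bit 4 = 1)
position 7: 011 → 1  (bit 3 = 1)
position 3: 010 → 0  (bit 2 = 0)
position 2: 001 → 0  (bit 1 = 0)
position 0: 000 → 0  (bit 0 = 0)
bits b7..b0 = 11111000 = 248

248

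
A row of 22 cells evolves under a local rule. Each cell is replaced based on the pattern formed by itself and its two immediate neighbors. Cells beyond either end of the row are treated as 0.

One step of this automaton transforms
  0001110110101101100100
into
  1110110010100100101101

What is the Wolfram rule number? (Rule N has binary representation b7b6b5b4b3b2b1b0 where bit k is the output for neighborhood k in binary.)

position 4: 111 → 1  (bit 7 = 1)
position 5: 110 → 1  (bit 6 = 1)
position 6: 101 → 0  (bit 5 = 0)
position 17: 100 → 0  (bit 4 = 0)
position 3: 011 → 0  (bit 3 = 0)
position 10: 010 → 1  (bit 2 = 1)
position 2: 001 → 1  (bit 1 = 1)
position 0: 000 → 1  (bit 0 = 1)
bits b7..b0 = 11000111 = 199

199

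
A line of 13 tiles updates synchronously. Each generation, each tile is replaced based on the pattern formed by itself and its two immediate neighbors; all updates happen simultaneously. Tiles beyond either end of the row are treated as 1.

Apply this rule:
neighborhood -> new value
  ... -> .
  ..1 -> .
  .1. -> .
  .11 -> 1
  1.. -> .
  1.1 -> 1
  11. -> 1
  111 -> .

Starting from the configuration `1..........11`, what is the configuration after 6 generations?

generation 1: 1..........1.
generation 2: 1...........1
generation 3: 1...........1  (fixed point — unchanged through generation 6)

1...........1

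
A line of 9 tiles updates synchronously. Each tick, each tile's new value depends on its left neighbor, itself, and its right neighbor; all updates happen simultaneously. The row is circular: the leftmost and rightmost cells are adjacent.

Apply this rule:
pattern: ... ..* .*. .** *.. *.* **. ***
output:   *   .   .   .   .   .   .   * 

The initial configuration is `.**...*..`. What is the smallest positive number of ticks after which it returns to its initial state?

2

....*...*
.**...*..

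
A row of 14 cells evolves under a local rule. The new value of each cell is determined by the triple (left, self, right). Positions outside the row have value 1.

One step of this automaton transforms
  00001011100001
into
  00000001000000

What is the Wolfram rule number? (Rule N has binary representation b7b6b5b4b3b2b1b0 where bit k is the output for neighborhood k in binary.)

128

position 7: 111 → 1  (bit 7 = 1)
position 8: 110 → 0  (bit 6 = 0)
position 5: 101 → 0  (bit 5 = 0)
position 0: 100 → 0  (bit 4 = 0)
position 6: 011 → 0  (bit 3 = 0)
position 4: 010 → 0  (bit 2 = 0)
position 3: 001 → 0  (bit 1 = 0)
position 1: 000 → 0  (bit 0 = 0)
bits b7..b0 = 10000000 = 128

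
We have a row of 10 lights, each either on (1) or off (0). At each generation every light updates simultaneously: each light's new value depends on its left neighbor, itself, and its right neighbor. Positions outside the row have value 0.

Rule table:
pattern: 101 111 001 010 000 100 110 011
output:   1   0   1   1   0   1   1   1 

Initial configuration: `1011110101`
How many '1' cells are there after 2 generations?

6

1110011111
1011110001
count of 1: 6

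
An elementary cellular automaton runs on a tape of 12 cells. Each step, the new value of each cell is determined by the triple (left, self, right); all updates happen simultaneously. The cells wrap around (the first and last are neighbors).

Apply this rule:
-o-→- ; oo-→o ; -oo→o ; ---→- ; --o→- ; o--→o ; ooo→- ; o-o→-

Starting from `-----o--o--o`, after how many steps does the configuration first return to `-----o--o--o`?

o-----o--o--
-o-----o--o-
--o-----o--o
o--o-----o--
-o--o-----o-
--o--o-----o
o--o--o-----
-o--o--o----
--o--o--o---
---o--o--o--
----o--o--o-
-----o--o--o

12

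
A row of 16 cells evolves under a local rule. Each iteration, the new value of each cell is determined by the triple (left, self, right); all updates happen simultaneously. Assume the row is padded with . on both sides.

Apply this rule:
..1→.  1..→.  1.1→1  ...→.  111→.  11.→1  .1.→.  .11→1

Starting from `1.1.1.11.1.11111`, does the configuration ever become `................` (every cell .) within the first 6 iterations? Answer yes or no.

yes

.1.1.1111.11...1
..1.11..1111....
...111..1..1....
...1.1..........
....1...........
................
all cells are . at iteration 6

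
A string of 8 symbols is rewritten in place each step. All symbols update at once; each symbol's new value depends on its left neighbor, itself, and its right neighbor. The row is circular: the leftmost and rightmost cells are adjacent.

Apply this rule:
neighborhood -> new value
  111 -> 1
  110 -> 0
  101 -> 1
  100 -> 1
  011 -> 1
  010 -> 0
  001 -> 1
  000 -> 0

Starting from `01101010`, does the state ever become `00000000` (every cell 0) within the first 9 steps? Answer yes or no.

step 1: 11010101
step 2: 10101011
step 3: 01010111
step 4: 10101110
step 5: 01011101
step 6: 10111010
step 7: 01110101
step 8: 11101010
step 9: 11010101
step 9 is 11010101, still not uniform 0

no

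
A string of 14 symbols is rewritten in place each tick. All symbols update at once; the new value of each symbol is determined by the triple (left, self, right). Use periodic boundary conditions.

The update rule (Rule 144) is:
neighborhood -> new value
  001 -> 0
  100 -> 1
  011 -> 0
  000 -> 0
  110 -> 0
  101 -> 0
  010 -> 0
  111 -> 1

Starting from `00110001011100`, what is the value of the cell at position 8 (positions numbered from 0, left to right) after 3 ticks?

00001000001010
00000100000001
10000010000000
position 8 holds 0

0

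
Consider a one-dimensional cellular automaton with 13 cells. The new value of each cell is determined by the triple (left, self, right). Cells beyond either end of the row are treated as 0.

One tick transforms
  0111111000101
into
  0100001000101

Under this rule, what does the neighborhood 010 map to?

At position 10 the neighborhood is 010; the next row has 1 there.

1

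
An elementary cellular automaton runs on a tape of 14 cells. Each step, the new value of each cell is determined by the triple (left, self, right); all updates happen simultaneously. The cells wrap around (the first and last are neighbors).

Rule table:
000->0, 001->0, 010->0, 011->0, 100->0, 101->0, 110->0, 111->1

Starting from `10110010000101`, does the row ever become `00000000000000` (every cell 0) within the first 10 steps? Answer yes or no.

yes

00000000000000
all cells are 0 at step 1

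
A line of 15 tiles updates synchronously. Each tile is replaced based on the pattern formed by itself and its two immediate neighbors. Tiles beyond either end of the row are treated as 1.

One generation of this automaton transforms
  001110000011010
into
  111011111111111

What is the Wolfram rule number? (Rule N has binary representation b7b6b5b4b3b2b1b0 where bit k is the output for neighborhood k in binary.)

127

position 3: 111 → 0  (bit 7 = 0)
position 4: 110 → 1  (bit 6 = 1)
position 12: 101 → 1  (bit 5 = 1)
position 0: 100 → 1  (bit 4 = 1)
position 2: 011 → 1  (bit 3 = 1)
position 13: 010 → 1  (bit 2 = 1)
position 1: 001 → 1  (bit 1 = 1)
position 6: 000 → 1  (bit 0 = 1)
bits b7..b0 = 01111111 = 127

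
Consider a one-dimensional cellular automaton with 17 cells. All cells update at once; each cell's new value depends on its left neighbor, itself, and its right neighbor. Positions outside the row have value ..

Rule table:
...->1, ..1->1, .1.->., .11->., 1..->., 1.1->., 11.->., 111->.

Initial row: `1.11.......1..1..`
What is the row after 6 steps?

1111111.......1..

step 1: .....111111..1..1
step 2: 11111.......1..1.
step 3: ......111111..1..
step 4: 111111.......1..1
step 5: .......111111..1.
step 6: 1111111.......1..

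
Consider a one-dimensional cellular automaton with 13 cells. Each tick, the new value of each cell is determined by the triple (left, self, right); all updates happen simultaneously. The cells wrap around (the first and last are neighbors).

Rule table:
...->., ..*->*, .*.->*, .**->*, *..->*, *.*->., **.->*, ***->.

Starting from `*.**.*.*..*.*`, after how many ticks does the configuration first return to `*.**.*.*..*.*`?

2

*.**.*.****.*
*.**.*.*..*.*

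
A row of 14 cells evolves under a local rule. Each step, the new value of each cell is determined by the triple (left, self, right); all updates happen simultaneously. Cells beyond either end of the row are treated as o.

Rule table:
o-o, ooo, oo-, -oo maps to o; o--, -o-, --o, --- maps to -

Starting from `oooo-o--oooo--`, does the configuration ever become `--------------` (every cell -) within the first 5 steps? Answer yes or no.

no

ooooo---oooo--
ooooo---oooo--  (fixed point — unchanged through step 5)
step 5 is ooooo---oooo--, still not uniform -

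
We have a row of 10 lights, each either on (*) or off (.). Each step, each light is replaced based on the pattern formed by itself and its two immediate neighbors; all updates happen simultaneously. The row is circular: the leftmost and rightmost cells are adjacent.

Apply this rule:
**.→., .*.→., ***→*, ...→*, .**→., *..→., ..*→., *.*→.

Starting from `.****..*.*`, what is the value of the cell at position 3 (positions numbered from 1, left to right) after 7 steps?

..**......
*....*****
..**..****
.......**.
******....
.****..**.
..**......
position 3 holds *

*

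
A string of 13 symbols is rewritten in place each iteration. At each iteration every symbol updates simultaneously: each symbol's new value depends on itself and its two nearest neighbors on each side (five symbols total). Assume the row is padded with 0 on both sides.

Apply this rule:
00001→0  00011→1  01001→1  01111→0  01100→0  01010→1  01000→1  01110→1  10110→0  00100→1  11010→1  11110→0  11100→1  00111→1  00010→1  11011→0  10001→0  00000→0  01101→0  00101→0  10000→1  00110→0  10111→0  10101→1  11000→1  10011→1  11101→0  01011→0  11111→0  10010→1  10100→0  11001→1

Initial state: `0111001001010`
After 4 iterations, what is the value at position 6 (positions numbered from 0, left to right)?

0

1111111110101
1000000001110
1110000011111
1111100110001
position 6 holds 0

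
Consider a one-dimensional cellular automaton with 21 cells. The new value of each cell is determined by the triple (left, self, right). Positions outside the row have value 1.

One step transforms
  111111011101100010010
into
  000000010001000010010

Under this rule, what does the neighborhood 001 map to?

0

At position 15 the neighborhood is 001; the next row has 0 there.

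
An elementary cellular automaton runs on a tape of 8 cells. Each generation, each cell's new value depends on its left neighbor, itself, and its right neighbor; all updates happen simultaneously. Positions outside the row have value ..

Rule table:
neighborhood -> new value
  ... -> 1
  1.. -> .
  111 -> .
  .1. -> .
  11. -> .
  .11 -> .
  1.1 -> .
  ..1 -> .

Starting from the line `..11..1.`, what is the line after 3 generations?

generation 1: 1.......
generation 2: ..111111
generation 3: 1.......

1.......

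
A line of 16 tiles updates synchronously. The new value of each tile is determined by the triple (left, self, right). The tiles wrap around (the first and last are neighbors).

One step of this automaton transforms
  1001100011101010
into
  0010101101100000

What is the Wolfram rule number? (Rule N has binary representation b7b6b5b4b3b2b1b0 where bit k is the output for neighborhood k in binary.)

195

position 9: 111 → 1  (bit 7 = 1)
position 4: 110 → 1  (bit 6 = 1)
position 11: 101 → 0  (bit 5 = 0)
position 1: 100 → 0  (bit 4 = 0)
position 3: 011 → 0  (bit 3 = 0)
position 0: 010 → 0  (bit 2 = 0)
position 2: 001 → 1  (bit 1 = 1)
position 6: 000 → 1  (bit 0 = 1)
bits b7..b0 = 11000011 = 195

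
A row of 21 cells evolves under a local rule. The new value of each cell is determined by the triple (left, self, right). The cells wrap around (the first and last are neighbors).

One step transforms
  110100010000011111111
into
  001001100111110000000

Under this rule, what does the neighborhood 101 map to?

1

At position 2 the neighborhood is 101; the next row has 1 there.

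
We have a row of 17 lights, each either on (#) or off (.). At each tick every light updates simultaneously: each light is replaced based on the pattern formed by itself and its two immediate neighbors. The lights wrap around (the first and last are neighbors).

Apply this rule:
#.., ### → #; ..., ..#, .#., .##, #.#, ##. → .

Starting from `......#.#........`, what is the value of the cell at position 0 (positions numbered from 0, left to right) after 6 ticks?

.........#.......
..........#......
...........#.....
............#....
.............#...
..............#..
position 0 holds .

.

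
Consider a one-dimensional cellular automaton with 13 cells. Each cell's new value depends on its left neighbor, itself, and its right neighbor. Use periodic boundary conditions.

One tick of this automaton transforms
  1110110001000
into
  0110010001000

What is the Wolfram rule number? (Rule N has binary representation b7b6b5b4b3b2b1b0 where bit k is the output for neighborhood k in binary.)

position 1: 111 → 1  (bit 7 = 1)
position 2: 110 → 1  (bit 6 = 1)
position 3: 101 → 0  (bit 5 = 0)
position 6: 100 → 0  (bit 4 = 0)
position 0: 011 → 0  (bit 3 = 0)
position 9: 010 → 1  (bit 2 = 1)
position 8: 001 → 0  (bit 1 = 0)
position 7: 000 → 0  (bit 0 = 0)
bits b7..b0 = 11000100 = 196

196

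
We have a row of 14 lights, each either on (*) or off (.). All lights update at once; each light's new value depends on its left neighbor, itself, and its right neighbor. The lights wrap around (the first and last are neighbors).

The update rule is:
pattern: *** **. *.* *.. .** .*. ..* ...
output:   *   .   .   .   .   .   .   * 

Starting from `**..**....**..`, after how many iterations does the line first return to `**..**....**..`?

iteration 1: .......**.....
iteration 2: ******....****
iteration 3: *****..**..***
iteration 4: ****........**
iteration 5: ***..******..*
iteration 6: **....****....
iteration 7: ...**..**..**.
iteration 8: **............
iteration 9: ...**********.
iteration 10: **..********..
iteration 11: .....******...
iteration 12: ****..****..**
iteration 13: ***....**....*
iteration 14: **..**....**..

14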